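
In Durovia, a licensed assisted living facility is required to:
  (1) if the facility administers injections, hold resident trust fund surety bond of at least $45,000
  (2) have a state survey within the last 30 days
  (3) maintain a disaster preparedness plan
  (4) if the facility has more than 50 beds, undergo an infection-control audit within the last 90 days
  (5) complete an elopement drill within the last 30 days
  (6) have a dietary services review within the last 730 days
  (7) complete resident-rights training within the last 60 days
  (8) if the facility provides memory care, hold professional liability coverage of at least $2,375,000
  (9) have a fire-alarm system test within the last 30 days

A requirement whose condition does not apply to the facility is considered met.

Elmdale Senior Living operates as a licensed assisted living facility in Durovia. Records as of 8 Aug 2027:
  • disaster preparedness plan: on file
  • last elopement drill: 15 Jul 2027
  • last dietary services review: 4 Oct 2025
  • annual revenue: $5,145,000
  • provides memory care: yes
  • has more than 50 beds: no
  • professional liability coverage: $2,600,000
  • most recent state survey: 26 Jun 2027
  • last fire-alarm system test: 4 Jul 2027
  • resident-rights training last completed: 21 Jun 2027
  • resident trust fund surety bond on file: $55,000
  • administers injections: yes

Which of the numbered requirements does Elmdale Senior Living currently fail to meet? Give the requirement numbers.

1. condition 'administers injections' holds; resident trust fund surety bond $55,000 ≥ $45,000 → met
2. state survey 43 days ago vs limit 30 → not met
3. disaster preparedness plan present → met
4. condition 'has more than 50 beds' does not hold → requirement n/a → met
5. elopement drill 24 days ago vs limit 30 → met
6. dietary services review 673 days ago vs limit 730 → met
7. resident-rights training 48 days ago vs limit 60 → met
8. condition 'provides memory care' holds; professional liability coverage $2,600,000 ≥ $2,375,000 → met
9. fire-alarm system test 35 days ago vs limit 30 → not met
Not met: 2, 9

2, 9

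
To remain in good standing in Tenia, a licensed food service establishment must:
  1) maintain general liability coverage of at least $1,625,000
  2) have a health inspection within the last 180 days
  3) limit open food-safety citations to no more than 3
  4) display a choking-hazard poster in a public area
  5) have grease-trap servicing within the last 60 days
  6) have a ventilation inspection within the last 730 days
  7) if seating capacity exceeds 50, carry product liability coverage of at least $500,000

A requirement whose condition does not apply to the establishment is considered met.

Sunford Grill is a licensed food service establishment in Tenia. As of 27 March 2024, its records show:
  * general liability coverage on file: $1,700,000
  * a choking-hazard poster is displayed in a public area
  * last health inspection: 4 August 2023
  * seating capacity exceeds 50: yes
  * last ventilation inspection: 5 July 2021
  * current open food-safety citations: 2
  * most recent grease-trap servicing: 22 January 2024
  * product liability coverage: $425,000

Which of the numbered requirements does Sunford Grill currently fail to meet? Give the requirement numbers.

1. general liability coverage $1,700,000 ≥ $1,625,000 → met
2. health inspection 236 days ago vs limit 180 → not met
3. open food-safety citations 2 ≤ 3 → met
4. choking-hazard poster present → met
5. grease-trap servicing 65 days ago vs limit 60 → not met
6. ventilation inspection 996 days ago vs limit 730 → not met
7. condition 'seating capacity exceeds 50' holds; product liability coverage $425,000 < $500,000 → not met
Not met: 2, 5, 6, 7

2, 5, 6, 7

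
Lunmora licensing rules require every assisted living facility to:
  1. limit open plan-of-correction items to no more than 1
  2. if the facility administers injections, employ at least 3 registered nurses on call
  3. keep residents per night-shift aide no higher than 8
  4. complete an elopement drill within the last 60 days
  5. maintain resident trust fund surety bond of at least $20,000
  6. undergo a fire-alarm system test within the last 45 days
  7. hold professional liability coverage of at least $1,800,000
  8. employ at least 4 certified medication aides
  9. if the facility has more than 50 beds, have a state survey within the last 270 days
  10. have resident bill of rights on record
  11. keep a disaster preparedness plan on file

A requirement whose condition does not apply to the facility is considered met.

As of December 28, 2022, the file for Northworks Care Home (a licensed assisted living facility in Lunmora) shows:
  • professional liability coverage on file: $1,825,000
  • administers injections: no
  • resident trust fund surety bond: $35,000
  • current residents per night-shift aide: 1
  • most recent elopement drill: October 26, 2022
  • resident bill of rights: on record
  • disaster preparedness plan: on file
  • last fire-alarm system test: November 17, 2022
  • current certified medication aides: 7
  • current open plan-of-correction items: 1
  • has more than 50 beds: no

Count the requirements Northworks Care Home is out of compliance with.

1

1. open plan-of-correction items 1 ≤ 1 → met
2. condition 'administers injections' does not hold → requirement n/a → met
3. residents per night-shift aide 1 ≤ 8 → met
4. elopement drill 63 days ago vs limit 60 → not met
5. resident trust fund surety bond $35,000 ≥ $20,000 → met
6. fire-alarm system test 41 days ago vs limit 45 → met
7. professional liability coverage $1,825,000 ≥ $1,800,000 → met
8. certified medication aides 7 ≥ 4 → met
9. condition 'has more than 50 beds' does not hold → requirement n/a → met
10. resident bill of rights present → met
11. disaster preparedness plan present → met
Not met: 1 of 11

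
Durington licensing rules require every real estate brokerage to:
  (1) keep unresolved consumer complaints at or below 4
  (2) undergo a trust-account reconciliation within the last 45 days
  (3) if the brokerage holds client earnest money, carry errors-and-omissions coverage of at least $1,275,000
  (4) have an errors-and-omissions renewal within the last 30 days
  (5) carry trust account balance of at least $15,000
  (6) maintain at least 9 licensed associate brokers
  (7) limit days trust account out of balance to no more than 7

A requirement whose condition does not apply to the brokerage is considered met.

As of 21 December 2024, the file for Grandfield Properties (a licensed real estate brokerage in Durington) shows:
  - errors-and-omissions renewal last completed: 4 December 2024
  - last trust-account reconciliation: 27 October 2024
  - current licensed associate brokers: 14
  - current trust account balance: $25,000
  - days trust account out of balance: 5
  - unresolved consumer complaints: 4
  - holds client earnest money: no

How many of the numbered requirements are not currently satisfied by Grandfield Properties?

1

1. unresolved consumer complaints 4 ≤ 4 → met
2. trust-account reconciliation 55 days ago vs limit 45 → not met
3. condition 'holds client earnest money' does not hold → requirement n/a → met
4. errors-and-omissions renewal 17 days ago vs limit 30 → met
5. trust account balance $25,000 ≥ $15,000 → met
6. licensed associate brokers 14 ≥ 9 → met
7. days trust account out of balance 5 ≤ 7 → met
Not met: 1 of 7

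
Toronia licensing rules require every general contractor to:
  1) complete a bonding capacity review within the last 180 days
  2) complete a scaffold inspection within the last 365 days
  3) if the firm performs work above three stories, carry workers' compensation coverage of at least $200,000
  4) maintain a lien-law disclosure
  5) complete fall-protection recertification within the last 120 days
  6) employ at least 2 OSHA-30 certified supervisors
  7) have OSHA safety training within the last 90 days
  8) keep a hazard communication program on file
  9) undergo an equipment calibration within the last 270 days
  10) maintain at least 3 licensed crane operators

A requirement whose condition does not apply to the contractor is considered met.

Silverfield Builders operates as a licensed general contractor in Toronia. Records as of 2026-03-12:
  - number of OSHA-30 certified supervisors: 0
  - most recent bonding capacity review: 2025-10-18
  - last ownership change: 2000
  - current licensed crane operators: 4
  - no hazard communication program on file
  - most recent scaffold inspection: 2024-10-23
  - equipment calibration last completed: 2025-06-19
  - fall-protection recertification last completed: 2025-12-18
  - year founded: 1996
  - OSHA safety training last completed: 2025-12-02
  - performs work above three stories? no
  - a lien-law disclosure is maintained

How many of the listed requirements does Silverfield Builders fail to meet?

1. bonding capacity review 145 days ago vs limit 180 → met
2. scaffold inspection 505 days ago vs limit 365 → not met
3. condition 'performs work above three stories' does not hold → requirement n/a → met
4. lien-law disclosure present → met
5. fall-protection recertification 84 days ago vs limit 120 → met
6. OSHA-30 certified supervisors 0 < 2 → not met
7. OSHA safety training 100 days ago vs limit 90 → not met
8. hazard communication program absent → not met
9. equipment calibration 266 days ago vs limit 270 → met
10. licensed crane operators 4 ≥ 3 → met
Not met: 4 of 10

4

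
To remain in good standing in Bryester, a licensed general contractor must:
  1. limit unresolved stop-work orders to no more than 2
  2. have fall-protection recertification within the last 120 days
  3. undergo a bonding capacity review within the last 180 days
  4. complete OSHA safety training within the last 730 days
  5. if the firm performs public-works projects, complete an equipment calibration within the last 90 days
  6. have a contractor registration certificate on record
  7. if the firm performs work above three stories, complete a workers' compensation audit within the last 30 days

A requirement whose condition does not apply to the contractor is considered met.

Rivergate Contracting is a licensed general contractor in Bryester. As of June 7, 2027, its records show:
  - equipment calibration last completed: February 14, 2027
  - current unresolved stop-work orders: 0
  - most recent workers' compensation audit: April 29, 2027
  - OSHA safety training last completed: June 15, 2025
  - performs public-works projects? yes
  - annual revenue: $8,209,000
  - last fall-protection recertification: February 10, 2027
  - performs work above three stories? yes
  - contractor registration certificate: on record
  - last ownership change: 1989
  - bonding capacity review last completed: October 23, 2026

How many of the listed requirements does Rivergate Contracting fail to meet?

3

1. unresolved stop-work orders 0 ≤ 2 → met
2. fall-protection recertification 117 days ago vs limit 120 → met
3. bonding capacity review 227 days ago vs limit 180 → not met
4. OSHA safety training 722 days ago vs limit 730 → met
5. condition 'performs public-works projects' holds; equipment calibration 113 days ago vs limit 90 → not met
6. contractor registration certificate present → met
7. condition 'performs work above three stories' holds; workers' compensation audit 39 days ago vs limit 30 → not met
Not met: 3 of 7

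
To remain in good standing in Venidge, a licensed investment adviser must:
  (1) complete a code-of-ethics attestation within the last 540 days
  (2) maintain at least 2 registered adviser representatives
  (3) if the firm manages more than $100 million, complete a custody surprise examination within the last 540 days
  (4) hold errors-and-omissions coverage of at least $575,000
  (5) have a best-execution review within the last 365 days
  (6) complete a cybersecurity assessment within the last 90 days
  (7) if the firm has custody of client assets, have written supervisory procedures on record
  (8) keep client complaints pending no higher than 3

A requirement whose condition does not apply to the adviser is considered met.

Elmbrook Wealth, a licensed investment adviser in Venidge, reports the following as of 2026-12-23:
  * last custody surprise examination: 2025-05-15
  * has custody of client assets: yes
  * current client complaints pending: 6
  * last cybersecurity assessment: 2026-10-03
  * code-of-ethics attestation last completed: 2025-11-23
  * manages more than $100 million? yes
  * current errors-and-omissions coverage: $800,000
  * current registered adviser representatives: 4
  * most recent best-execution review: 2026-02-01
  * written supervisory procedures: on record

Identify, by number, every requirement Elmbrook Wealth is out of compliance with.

1. code-of-ethics attestation 395 days ago vs limit 540 → met
2. registered adviser representatives 4 ≥ 2 → met
3. condition 'manages more than $100 million' holds; custody surprise examination 587 days ago vs limit 540 → not met
4. errors-and-omissions coverage $800,000 ≥ $575,000 → met
5. best-execution review 325 days ago vs limit 365 → met
6. cybersecurity assessment 81 days ago vs limit 90 → met
7. condition 'has custody of client assets' holds; written supervisory procedures present → met
8. client complaints pending 6 > 3 → not met
Not met: 3, 8

3, 8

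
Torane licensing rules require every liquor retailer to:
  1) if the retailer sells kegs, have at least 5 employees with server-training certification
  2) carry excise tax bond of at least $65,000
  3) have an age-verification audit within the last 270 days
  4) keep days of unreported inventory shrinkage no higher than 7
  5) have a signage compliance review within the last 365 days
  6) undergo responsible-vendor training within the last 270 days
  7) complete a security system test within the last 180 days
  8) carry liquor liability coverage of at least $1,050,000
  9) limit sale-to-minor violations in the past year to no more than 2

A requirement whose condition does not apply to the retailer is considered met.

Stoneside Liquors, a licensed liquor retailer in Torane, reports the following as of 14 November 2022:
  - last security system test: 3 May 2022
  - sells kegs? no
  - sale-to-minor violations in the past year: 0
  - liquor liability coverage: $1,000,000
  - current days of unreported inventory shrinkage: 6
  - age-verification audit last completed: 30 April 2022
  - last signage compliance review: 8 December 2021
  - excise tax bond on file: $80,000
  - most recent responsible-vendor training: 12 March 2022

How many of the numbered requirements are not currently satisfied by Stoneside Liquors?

2

1. condition 'sells kegs' does not hold → requirement n/a → met
2. excise tax bond $80,000 ≥ $65,000 → met
3. age-verification audit 198 days ago vs limit 270 → met
4. days of unreported inventory shrinkage 6 ≤ 7 → met
5. signage compliance review 341 days ago vs limit 365 → met
6. responsible-vendor training 247 days ago vs limit 270 → met
7. security system test 195 days ago vs limit 180 → not met
8. liquor liability coverage $1,000,000 < $1,050,000 → not met
9. sale-to-minor violations in the past year 0 ≤ 2 → met
Not met: 2 of 9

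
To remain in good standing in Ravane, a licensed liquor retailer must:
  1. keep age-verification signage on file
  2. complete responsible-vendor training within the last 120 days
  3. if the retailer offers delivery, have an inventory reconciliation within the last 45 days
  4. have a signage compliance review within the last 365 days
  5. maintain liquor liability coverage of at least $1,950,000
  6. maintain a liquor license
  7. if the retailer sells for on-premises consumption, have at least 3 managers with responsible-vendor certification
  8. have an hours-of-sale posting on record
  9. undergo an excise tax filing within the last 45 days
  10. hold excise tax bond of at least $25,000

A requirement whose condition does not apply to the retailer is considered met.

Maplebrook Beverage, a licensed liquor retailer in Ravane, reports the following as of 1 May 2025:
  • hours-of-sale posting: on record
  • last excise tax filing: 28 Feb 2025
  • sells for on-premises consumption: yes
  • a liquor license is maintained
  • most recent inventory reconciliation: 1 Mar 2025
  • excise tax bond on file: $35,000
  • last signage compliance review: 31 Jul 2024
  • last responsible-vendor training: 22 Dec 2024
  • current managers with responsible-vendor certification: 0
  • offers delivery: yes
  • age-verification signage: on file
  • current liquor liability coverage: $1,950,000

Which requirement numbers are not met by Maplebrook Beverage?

1. age-verification signage present → met
2. responsible-vendor training 130 days ago vs limit 120 → not met
3. condition 'offers delivery' holds; inventory reconciliation 61 days ago vs limit 45 → not met
4. signage compliance review 274 days ago vs limit 365 → met
5. liquor liability coverage $1,950,000 ≥ $1,950,000 → met
6. liquor license present → met
7. condition 'sells for on-premises consumption' holds; managers with responsible-vendor certification 0 < 3 → not met
8. hours-of-sale posting present → met
9. excise tax filing 62 days ago vs limit 45 → not met
10. excise tax bond $35,000 ≥ $25,000 → met
Not met: 2, 3, 7, 9

2, 3, 7, 9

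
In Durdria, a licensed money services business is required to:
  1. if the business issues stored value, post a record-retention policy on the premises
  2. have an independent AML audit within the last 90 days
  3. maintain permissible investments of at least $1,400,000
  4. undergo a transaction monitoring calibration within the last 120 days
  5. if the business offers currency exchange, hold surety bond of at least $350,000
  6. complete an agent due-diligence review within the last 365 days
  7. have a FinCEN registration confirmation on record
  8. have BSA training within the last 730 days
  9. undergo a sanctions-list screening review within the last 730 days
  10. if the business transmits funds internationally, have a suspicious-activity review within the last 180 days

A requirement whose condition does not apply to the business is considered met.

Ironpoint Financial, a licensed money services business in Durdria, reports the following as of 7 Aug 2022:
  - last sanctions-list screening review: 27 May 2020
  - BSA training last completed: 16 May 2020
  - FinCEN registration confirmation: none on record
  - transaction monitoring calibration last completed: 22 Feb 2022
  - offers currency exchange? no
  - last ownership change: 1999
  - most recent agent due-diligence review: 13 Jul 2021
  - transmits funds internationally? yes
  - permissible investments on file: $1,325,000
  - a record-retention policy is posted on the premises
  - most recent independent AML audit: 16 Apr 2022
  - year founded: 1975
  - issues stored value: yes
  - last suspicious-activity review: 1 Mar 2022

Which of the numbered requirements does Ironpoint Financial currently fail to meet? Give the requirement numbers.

1. condition 'issues stored value' holds; record-retention policy present → met
2. independent AML audit 113 days ago vs limit 90 → not met
3. permissible investments $1,325,000 < $1,400,000 → not met
4. transaction monitoring calibration 166 days ago vs limit 120 → not met
5. condition 'offers currency exchange' does not hold → requirement n/a → met
6. agent due-diligence review 390 days ago vs limit 365 → not met
7. FinCEN registration confirmation absent → not met
8. BSA training 813 days ago vs limit 730 → not met
9. sanctions-list screening review 802 days ago vs limit 730 → not met
10. condition 'transmits funds internationally' holds; suspicious-activity review 159 days ago vs limit 180 → met
Not met: 2, 3, 4, 6, 7, 8, 9

2, 3, 4, 6, 7, 8, 9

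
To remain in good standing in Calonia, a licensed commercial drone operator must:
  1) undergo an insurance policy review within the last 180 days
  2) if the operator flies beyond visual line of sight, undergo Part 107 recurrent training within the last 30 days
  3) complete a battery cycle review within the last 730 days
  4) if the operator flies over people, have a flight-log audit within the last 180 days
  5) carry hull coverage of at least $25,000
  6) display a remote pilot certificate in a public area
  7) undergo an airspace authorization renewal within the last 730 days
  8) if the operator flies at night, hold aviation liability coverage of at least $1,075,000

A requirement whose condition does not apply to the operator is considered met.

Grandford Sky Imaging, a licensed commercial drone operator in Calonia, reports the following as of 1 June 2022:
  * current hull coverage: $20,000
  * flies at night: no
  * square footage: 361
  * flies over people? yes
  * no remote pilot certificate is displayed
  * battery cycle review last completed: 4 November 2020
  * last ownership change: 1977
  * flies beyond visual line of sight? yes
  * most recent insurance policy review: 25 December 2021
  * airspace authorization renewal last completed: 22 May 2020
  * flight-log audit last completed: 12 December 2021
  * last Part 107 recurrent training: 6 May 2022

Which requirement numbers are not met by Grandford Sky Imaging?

5, 6, 7

1. insurance policy review 158 days ago vs limit 180 → met
2. condition 'flies beyond visual line of sight' holds; Part 107 recurrent training 26 days ago vs limit 30 → met
3. battery cycle review 574 days ago vs limit 730 → met
4. condition 'flies over people' holds; flight-log audit 171 days ago vs limit 180 → met
5. hull coverage $20,000 < $25,000 → not met
6. remote pilot certificate absent → not met
7. airspace authorization renewal 740 days ago vs limit 730 → not met
8. condition 'flies at night' does not hold → requirement n/a → met
Not met: 5, 6, 7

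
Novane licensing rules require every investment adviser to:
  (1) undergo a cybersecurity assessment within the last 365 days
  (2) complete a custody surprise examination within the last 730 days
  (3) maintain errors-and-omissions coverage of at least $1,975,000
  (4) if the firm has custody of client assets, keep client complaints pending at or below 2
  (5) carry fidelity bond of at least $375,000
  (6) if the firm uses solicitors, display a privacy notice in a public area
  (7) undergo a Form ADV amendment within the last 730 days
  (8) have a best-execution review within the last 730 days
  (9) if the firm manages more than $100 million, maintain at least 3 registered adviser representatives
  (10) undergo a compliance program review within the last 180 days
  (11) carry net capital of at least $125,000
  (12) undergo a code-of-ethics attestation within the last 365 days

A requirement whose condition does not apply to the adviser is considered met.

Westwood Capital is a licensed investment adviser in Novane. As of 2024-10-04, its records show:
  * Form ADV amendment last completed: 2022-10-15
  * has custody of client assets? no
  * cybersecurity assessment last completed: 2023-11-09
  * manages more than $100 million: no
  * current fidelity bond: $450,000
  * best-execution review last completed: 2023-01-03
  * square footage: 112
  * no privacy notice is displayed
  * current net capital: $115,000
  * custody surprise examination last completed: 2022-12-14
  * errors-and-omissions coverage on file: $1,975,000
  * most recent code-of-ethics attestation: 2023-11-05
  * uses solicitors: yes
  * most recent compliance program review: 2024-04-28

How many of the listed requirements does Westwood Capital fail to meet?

1. cybersecurity assessment 330 days ago vs limit 365 → met
2. custody surprise examination 660 days ago vs limit 730 → met
3. errors-and-omissions coverage $1,975,000 ≥ $1,975,000 → met
4. condition 'has custody of client assets' does not hold → requirement n/a → met
5. fidelity bond $450,000 ≥ $375,000 → met
6. condition 'uses solicitors' holds; privacy notice absent → not met
7. Form ADV amendment 720 days ago vs limit 730 → met
8. best-execution review 640 days ago vs limit 730 → met
9. condition 'manages more than $100 million' does not hold → requirement n/a → met
10. compliance program review 159 days ago vs limit 180 → met
11. net capital $115,000 < $125,000 → not met
12. code-of-ethics attestation 334 days ago vs limit 365 → met
Not met: 2 of 12

2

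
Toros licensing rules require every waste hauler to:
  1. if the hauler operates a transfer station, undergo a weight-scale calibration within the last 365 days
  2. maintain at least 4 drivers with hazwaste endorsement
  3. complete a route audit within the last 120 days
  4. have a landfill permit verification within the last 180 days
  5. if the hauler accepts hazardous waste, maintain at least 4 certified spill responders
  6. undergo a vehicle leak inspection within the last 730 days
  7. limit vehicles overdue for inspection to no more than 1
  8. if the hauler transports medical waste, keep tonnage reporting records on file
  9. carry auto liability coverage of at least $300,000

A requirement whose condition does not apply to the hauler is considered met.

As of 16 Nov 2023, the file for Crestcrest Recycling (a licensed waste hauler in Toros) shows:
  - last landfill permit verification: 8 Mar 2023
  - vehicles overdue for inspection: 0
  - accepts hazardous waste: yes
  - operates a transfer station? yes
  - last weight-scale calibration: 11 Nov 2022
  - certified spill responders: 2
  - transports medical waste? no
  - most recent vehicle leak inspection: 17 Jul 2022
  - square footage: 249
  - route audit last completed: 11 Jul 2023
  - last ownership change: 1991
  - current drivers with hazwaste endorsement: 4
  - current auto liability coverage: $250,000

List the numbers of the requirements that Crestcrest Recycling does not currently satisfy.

1, 3, 4, 5, 9

1. condition 'operates a transfer station' holds; weight-scale calibration 370 days ago vs limit 365 → not met
2. drivers with hazwaste endorsement 4 ≥ 4 → met
3. route audit 128 days ago vs limit 120 → not met
4. landfill permit verification 253 days ago vs limit 180 → not met
5. condition 'accepts hazardous waste' holds; certified spill responders 2 < 4 → not met
6. vehicle leak inspection 487 days ago vs limit 730 → met
7. vehicles overdue for inspection 0 ≤ 1 → met
8. condition 'transports medical waste' does not hold → requirement n/a → met
9. auto liability coverage $250,000 < $300,000 → not met
Not met: 1, 3, 4, 5, 9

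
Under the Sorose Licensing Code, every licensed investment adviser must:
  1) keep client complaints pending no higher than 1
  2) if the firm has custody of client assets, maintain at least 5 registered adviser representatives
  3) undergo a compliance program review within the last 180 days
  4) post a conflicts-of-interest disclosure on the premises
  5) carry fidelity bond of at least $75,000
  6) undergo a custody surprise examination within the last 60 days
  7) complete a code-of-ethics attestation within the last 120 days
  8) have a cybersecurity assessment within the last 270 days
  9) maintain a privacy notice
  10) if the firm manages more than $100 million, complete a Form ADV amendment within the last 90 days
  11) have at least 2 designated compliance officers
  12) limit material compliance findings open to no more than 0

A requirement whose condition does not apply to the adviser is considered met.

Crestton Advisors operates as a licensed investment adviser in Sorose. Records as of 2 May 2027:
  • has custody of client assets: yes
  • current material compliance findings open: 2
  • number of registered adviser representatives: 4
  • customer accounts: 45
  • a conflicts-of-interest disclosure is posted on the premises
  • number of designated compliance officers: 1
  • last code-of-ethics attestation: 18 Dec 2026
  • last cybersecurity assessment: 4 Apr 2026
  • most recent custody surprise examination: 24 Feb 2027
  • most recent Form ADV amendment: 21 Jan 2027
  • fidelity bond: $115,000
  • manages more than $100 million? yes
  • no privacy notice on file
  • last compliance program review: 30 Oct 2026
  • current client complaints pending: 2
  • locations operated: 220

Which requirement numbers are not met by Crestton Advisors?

1. client complaints pending 2 > 1 → not met
2. condition 'has custody of client assets' holds; registered adviser representatives 4 < 5 → not met
3. compliance program review 184 days ago vs limit 180 → not met
4. conflicts-of-interest disclosure present → met
5. fidelity bond $115,000 ≥ $75,000 → met
6. custody surprise examination 67 days ago vs limit 60 → not met
7. code-of-ethics attestation 135 days ago vs limit 120 → not met
8. cybersecurity assessment 393 days ago vs limit 270 → not met
9. privacy notice absent → not met
10. condition 'manages more than $100 million' holds; Form ADV amendment 101 days ago vs limit 90 → not met
11. designated compliance officers 1 < 2 → not met
12. material compliance findings open 2 > 0 → not met
Not met: 1, 2, 3, 6, 7, 8, 9, 10, 11, 12

1, 2, 3, 6, 7, 8, 9, 10, 11, 12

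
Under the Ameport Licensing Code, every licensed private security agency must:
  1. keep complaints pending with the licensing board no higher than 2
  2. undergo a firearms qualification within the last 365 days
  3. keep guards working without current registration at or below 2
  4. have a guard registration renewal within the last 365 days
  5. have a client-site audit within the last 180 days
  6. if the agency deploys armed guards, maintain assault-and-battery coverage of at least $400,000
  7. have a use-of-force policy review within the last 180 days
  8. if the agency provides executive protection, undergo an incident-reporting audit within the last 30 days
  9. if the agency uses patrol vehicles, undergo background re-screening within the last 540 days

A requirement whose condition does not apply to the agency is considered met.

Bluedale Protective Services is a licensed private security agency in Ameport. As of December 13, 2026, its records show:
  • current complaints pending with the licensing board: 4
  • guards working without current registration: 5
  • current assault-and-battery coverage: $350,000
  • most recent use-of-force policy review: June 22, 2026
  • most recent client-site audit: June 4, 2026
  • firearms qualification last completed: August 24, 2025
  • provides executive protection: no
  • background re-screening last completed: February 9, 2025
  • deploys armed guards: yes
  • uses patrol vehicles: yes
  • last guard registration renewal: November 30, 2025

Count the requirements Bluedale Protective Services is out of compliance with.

7

1. complaints pending with the licensing board 4 > 2 → not met
2. firearms qualification 476 days ago vs limit 365 → not met
3. guards working without current registration 5 > 2 → not met
4. guard registration renewal 378 days ago vs limit 365 → not met
5. client-site audit 192 days ago vs limit 180 → not met
6. condition 'deploys armed guards' holds; assault-and-battery coverage $350,000 < $400,000 → not met
7. use-of-force policy review 174 days ago vs limit 180 → met
8. condition 'provides executive protection' does not hold → requirement n/a → met
9. condition 'uses patrol vehicles' holds; background re-screening 672 days ago vs limit 540 → not met
Not met: 7 of 9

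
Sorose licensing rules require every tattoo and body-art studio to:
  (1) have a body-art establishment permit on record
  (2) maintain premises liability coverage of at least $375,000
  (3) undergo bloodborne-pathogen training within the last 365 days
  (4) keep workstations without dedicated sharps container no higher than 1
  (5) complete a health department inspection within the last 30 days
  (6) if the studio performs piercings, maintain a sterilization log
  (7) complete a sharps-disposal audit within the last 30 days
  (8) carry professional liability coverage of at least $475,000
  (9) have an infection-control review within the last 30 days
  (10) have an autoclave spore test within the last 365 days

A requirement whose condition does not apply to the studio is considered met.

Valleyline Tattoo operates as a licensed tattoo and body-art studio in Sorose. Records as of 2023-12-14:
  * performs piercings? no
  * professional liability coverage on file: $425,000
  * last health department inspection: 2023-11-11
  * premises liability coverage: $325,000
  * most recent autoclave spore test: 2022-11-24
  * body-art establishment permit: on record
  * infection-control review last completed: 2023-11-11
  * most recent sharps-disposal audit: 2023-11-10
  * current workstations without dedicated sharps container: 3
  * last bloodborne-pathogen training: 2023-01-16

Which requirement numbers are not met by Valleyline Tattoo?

1. body-art establishment permit present → met
2. premises liability coverage $325,000 < $375,000 → not met
3. bloodborne-pathogen training 332 days ago vs limit 365 → met
4. workstations without dedicated sharps container 3 > 1 → not met
5. health department inspection 33 days ago vs limit 30 → not met
6. condition 'performs piercings' does not hold → requirement n/a → met
7. sharps-disposal audit 34 days ago vs limit 30 → not met
8. professional liability coverage $425,000 < $475,000 → not met
9. infection-control review 33 days ago vs limit 30 → not met
10. autoclave spore test 385 days ago vs limit 365 → not met
Not met: 2, 4, 5, 7, 8, 9, 10

2, 4, 5, 7, 8, 9, 10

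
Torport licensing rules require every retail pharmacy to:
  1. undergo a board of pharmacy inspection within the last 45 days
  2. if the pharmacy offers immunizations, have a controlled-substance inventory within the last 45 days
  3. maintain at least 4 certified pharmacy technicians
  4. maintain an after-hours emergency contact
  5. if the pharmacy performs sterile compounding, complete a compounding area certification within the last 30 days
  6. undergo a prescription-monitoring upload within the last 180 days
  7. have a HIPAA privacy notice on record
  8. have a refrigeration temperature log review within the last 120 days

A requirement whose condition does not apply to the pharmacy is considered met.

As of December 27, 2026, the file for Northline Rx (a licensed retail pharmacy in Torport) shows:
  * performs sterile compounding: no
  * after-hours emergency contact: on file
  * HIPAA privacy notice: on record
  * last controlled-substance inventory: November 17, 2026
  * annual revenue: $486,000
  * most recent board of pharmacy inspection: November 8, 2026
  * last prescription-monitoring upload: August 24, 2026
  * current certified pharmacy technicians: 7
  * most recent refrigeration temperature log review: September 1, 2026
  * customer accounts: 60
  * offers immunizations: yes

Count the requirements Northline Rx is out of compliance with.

1

1. board of pharmacy inspection 49 days ago vs limit 45 → not met
2. condition 'offers immunizations' holds; controlled-substance inventory 40 days ago vs limit 45 → met
3. certified pharmacy technicians 7 ≥ 4 → met
4. after-hours emergency contact present → met
5. condition 'performs sterile compounding' does not hold → requirement n/a → met
6. prescription-monitoring upload 125 days ago vs limit 180 → met
7. HIPAA privacy notice present → met
8. refrigeration temperature log review 117 days ago vs limit 120 → met
Not met: 1 of 8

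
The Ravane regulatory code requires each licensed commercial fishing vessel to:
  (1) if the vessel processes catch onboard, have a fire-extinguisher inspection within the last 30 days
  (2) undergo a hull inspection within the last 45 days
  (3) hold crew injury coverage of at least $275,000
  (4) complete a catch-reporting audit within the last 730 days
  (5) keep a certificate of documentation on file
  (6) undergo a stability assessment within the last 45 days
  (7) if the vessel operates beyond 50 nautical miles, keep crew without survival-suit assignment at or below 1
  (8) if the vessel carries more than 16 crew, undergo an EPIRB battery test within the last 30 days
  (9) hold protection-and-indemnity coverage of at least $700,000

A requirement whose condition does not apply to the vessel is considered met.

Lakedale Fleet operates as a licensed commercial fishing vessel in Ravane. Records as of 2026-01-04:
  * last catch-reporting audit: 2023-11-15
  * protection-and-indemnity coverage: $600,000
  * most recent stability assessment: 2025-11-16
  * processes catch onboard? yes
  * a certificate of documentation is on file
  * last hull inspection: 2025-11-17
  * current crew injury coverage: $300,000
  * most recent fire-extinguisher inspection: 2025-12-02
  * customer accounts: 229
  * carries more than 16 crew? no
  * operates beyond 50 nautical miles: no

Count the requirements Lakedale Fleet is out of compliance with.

1. condition 'processes catch onboard' holds; fire-extinguisher inspection 33 days ago vs limit 30 → not met
2. hull inspection 48 days ago vs limit 45 → not met
3. crew injury coverage $300,000 ≥ $275,000 → met
4. catch-reporting audit 781 days ago vs limit 730 → not met
5. certificate of documentation present → met
6. stability assessment 49 days ago vs limit 45 → not met
7. condition 'operates beyond 50 nautical miles' does not hold → requirement n/a → met
8. condition 'carries more than 16 crew' does not hold → requirement n/a → met
9. protection-and-indemnity coverage $600,000 < $700,000 → not met
Not met: 5 of 9

5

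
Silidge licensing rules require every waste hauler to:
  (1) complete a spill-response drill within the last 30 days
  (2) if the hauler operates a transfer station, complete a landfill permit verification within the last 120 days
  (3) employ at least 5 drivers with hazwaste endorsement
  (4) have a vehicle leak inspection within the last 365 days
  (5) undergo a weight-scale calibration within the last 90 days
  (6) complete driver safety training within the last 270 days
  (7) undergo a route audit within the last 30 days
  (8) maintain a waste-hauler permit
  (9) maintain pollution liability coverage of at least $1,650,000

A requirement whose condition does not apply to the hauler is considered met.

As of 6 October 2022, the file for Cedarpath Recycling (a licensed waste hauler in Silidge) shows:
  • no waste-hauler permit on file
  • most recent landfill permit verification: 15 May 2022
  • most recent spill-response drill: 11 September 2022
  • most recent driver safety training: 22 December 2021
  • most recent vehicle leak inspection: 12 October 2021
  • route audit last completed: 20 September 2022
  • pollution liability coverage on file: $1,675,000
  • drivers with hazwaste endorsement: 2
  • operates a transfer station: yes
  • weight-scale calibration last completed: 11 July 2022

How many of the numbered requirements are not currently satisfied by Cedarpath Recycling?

1. spill-response drill 25 days ago vs limit 30 → met
2. condition 'operates a transfer station' holds; landfill permit verification 144 days ago vs limit 120 → not met
3. drivers with hazwaste endorsement 2 < 5 → not met
4. vehicle leak inspection 359 days ago vs limit 365 → met
5. weight-scale calibration 87 days ago vs limit 90 → met
6. driver safety training 288 days ago vs limit 270 → not met
7. route audit 16 days ago vs limit 30 → met
8. waste-hauler permit absent → not met
9. pollution liability coverage $1,675,000 ≥ $1,650,000 → met
Not met: 4 of 9

4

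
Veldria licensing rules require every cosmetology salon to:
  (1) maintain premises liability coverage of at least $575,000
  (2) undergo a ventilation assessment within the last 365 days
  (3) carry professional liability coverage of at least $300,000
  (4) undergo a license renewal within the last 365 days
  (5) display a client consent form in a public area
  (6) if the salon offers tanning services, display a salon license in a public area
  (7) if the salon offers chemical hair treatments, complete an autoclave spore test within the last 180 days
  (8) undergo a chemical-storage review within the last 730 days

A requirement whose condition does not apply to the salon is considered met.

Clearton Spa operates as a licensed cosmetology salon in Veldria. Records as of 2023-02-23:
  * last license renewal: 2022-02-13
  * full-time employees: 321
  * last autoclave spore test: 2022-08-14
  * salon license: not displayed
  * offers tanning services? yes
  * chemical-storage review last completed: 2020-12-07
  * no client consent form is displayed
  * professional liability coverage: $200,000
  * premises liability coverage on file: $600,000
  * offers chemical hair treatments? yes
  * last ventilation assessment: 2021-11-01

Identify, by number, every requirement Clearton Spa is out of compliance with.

1. premises liability coverage $600,000 ≥ $575,000 → met
2. ventilation assessment 479 days ago vs limit 365 → not met
3. professional liability coverage $200,000 < $300,000 → not met
4. license renewal 375 days ago vs limit 365 → not met
5. client consent form absent → not met
6. condition 'offers tanning services' holds; salon license absent → not met
7. condition 'offers chemical hair treatments' holds; autoclave spore test 193 days ago vs limit 180 → not met
8. chemical-storage review 808 days ago vs limit 730 → not met
Not met: 2, 3, 4, 5, 6, 7, 8

2, 3, 4, 5, 6, 7, 8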